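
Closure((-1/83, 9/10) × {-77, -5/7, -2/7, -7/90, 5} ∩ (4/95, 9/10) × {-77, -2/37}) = [4/95, 9/10] × {-77}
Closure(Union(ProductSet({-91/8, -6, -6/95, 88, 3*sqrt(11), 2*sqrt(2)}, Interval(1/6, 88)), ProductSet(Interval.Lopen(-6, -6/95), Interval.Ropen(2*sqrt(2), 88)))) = Union(ProductSet({-91/8, -6, -6/95, 88, 3*sqrt(11), 2*sqrt(2)}, Interval(1/6, 88)), ProductSet(Interval(-6, -6/95), {88, 2*sqrt(2)}), ProductSet(Interval.Lopen(-6, -6/95), Interval.Ropen(2*sqrt(2), 88)))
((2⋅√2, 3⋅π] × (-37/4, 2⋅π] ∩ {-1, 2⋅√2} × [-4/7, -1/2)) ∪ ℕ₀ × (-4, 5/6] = ℕ₀ × (-4, 5/6]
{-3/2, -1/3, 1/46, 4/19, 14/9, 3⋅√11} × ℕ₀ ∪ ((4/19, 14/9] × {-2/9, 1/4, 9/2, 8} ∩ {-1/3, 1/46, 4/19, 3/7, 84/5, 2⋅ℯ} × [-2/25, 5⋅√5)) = ({3/7} × {1/4, 9/2, 8}) ∪ ({-3/2, -1/3, 1/46, 4/19, 14/9, 3⋅√11} × ℕ₀)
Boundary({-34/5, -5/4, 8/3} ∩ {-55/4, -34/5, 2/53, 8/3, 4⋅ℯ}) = {-34/5, 8/3}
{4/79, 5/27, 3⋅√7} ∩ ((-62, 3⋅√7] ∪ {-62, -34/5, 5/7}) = {4/79, 5/27, 3⋅√7}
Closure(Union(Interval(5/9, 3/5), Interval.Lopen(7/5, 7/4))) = Union(Interval(5/9, 3/5), Interval(7/5, 7/4))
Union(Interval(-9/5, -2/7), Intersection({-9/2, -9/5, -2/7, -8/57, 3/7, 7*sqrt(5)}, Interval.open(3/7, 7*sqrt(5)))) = Interval(-9/5, -2/7)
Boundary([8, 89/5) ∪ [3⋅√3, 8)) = {89/5, 3⋅√3}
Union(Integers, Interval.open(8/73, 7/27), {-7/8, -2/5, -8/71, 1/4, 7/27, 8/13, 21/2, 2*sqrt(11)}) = Union({-7/8, -2/5, -8/71, 8/13, 21/2, 2*sqrt(11)}, Integers, Interval.Lopen(8/73, 7/27))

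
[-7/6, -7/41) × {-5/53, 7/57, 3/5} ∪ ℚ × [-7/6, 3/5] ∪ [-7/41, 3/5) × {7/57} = (ℚ × [-7/6, 3/5]) ∪ ([-7/41, 3/5) × {7/57}) ∪ ([-7/6, -7/41) × {-5/53, 7/57, 3/5})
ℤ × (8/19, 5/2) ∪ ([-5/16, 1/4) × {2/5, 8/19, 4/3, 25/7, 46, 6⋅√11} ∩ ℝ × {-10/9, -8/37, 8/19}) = (ℤ × (8/19, 5/2)) ∪ ([-5/16, 1/4) × {8/19})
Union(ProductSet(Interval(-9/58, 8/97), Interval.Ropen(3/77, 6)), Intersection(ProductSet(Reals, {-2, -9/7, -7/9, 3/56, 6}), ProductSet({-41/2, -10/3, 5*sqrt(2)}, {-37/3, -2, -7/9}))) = Union(ProductSet({-41/2, -10/3, 5*sqrt(2)}, {-2, -7/9}), ProductSet(Interval(-9/58, 8/97), Interval.Ropen(3/77, 6)))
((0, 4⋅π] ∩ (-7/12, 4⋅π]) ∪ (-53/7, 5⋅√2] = (-53/7, 4⋅π]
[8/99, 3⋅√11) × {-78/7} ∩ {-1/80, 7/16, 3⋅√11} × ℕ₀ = ∅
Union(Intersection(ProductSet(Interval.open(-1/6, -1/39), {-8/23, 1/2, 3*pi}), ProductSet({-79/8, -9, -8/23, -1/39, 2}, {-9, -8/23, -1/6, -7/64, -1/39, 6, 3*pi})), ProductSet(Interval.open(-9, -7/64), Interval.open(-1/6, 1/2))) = ProductSet(Interval.open(-9, -7/64), Interval.open(-1/6, 1/2))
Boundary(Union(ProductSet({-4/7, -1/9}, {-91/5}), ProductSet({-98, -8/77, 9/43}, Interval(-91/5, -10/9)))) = Union(ProductSet({-4/7, -1/9}, {-91/5}), ProductSet({-98, -8/77, 9/43}, Interval(-91/5, -10/9)))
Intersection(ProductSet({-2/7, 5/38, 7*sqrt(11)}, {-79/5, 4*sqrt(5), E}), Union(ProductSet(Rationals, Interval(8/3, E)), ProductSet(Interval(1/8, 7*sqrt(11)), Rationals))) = Union(ProductSet({-2/7, 5/38}, {E}), ProductSet({5/38, 7*sqrt(11)}, {-79/5}))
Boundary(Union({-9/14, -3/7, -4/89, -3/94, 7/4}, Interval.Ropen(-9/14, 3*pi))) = {-9/14, 3*pi}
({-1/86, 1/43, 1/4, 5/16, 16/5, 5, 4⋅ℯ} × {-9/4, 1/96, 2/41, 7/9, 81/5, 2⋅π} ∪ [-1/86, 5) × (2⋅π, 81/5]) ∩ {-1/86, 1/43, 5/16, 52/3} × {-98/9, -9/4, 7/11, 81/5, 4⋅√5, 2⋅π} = {-1/86, 1/43, 5/16} × {-9/4, 81/5, 4⋅√5, 2⋅π}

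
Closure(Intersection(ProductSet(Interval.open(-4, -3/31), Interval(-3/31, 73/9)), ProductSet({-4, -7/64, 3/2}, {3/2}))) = ProductSet({-7/64}, {3/2})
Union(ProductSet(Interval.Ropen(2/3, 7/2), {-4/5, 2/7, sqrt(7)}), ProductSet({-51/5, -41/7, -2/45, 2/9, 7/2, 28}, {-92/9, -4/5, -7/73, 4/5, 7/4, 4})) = Union(ProductSet({-51/5, -41/7, -2/45, 2/9, 7/2, 28}, {-92/9, -4/5, -7/73, 4/5, 7/4, 4}), ProductSet(Interval.Ropen(2/3, 7/2), {-4/5, 2/7, sqrt(7)}))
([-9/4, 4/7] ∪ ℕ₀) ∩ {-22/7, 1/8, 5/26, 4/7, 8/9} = {1/8, 5/26, 4/7}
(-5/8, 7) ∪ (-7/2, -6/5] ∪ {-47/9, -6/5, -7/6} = {-47/9, -7/6} ∪ (-7/2, -6/5] ∪ (-5/8, 7)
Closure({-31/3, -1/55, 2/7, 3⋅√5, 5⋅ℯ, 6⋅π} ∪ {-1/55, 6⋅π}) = {-31/3, -1/55, 2/7, 3⋅√5, 5⋅ℯ, 6⋅π}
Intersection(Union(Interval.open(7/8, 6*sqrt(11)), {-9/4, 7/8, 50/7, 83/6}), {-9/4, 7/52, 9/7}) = {-9/4, 9/7}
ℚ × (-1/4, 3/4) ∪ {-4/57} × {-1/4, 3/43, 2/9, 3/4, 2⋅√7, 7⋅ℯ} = (ℚ × (-1/4, 3/4)) ∪ ({-4/57} × {-1/4, 3/43, 2/9, 3/4, 2⋅√7, 7⋅ℯ})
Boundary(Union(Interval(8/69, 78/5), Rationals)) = Union(Interval(-oo, 8/69), Interval(78/5, oo))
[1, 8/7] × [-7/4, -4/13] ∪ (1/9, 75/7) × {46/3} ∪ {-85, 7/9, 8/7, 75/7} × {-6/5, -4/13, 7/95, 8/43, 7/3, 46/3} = ((1/9, 75/7) × {46/3}) ∪ ([1, 8/7] × [-7/4, -4/13]) ∪ ({-85, 7/9, 8/7, 75/7} × {-6/5, -4/13, 7/95, 8/43, 7/3, 46/3})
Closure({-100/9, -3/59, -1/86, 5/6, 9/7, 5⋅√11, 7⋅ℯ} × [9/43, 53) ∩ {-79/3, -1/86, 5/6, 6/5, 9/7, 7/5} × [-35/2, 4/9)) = {-1/86, 5/6, 9/7} × [9/43, 4/9]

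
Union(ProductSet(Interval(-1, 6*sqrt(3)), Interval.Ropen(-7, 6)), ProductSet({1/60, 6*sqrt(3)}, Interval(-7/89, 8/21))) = ProductSet(Interval(-1, 6*sqrt(3)), Interval.Ropen(-7, 6))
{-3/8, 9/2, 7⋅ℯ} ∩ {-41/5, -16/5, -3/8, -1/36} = {-3/8}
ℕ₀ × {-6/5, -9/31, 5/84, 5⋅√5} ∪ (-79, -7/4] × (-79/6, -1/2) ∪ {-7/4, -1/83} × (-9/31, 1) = ({-7/4, -1/83} × (-9/31, 1)) ∪ ((-79, -7/4] × (-79/6, -1/2)) ∪ (ℕ₀ × {-6/5, -9/31, 5/84, 5⋅√5})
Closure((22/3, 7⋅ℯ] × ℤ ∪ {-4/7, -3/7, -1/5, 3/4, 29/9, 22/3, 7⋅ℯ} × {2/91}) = ([22/3, 7⋅ℯ] × ℤ) ∪ ({-4/7, -3/7, -1/5, 3/4, 29/9, 22/3, 7⋅ℯ} × {2/91})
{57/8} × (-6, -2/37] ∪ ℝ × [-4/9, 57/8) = (ℝ × [-4/9, 57/8)) ∪ ({57/8} × (-6, -2/37])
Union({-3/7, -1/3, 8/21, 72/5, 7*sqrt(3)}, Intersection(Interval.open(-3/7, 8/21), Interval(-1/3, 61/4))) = Union({-3/7, 72/5, 7*sqrt(3)}, Interval(-1/3, 8/21))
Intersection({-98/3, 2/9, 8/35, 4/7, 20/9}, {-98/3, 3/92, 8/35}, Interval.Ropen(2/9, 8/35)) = EmptySet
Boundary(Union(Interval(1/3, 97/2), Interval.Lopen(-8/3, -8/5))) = {-8/3, -8/5, 1/3, 97/2}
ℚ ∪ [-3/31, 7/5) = ℚ ∪ [-3/31, 7/5]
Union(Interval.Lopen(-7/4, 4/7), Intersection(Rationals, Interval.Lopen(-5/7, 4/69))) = Union(Intersection(Interval.Lopen(-5/7, 4/69), Rationals), Interval.Lopen(-7/4, 4/7))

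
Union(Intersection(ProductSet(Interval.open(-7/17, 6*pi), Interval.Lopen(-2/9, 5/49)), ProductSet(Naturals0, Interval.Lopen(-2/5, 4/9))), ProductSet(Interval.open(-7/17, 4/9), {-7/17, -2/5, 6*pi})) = Union(ProductSet(Interval.open(-7/17, 4/9), {-7/17, -2/5, 6*pi}), ProductSet(Range(0, 19, 1), Interval.Lopen(-2/9, 5/49)))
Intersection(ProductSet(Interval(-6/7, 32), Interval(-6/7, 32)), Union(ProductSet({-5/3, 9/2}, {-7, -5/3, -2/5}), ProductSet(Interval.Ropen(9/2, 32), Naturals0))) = Union(ProductSet({9/2}, {-2/5}), ProductSet(Interval.Ropen(9/2, 32), Range(0, 33, 1)))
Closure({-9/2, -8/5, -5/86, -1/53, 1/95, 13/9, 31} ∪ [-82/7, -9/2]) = [-82/7, -9/2] ∪ {-8/5, -5/86, -1/53, 1/95, 13/9, 31}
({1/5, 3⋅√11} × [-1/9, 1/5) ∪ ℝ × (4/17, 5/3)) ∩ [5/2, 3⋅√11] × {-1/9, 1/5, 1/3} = ({3⋅√11} × {-1/9}) ∪ ([5/2, 3⋅√11] × {1/3})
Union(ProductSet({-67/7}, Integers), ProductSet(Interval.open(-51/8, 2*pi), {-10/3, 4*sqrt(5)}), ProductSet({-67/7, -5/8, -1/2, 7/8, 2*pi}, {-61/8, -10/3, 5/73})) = Union(ProductSet({-67/7}, Integers), ProductSet({-67/7, -5/8, -1/2, 7/8, 2*pi}, {-61/8, -10/3, 5/73}), ProductSet(Interval.open(-51/8, 2*pi), {-10/3, 4*sqrt(5)}))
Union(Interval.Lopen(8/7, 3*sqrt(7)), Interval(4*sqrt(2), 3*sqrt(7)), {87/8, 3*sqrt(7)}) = Union({87/8}, Interval.Lopen(8/7, 3*sqrt(7)))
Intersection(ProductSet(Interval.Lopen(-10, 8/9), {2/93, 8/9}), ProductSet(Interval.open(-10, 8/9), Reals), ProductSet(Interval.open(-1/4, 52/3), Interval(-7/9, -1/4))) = EmptySet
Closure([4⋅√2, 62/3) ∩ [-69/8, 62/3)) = [4⋅√2, 62/3]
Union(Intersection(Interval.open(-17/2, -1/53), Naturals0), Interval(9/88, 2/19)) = Interval(9/88, 2/19)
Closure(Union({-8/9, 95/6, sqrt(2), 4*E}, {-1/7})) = {-8/9, -1/7, 95/6, sqrt(2), 4*E}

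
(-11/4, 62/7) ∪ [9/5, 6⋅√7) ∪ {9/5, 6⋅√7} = (-11/4, 6⋅√7]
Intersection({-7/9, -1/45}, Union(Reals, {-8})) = {-7/9, -1/45}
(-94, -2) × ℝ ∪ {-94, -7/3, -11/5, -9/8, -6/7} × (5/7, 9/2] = ((-94, -2) × ℝ) ∪ ({-94, -7/3, -11/5, -9/8, -6/7} × (5/7, 9/2])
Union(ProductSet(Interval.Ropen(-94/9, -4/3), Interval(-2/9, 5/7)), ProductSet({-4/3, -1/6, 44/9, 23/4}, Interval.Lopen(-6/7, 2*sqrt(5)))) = Union(ProductSet({-4/3, -1/6, 44/9, 23/4}, Interval.Lopen(-6/7, 2*sqrt(5))), ProductSet(Interval.Ropen(-94/9, -4/3), Interval(-2/9, 5/7)))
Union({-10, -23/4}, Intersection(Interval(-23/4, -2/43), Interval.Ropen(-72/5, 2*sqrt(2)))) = Union({-10}, Interval(-23/4, -2/43))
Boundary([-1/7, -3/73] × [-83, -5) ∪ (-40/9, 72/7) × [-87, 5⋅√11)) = ({-40/9, 72/7} × [-87, 5⋅√11]) ∪ ([-40/9, 72/7] × {-87, 5⋅√11})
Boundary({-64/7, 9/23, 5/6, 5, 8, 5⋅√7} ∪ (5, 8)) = {-64/7, 9/23, 5/6, 5, 8, 5⋅√7}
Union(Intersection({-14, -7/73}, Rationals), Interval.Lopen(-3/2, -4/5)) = Union({-14, -7/73}, Interval.Lopen(-3/2, -4/5))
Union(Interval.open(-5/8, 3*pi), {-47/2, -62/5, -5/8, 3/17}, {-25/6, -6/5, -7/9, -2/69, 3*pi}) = Union({-47/2, -62/5, -25/6, -6/5, -7/9}, Interval(-5/8, 3*pi))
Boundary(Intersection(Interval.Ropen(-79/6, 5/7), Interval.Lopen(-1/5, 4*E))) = {-1/5, 5/7}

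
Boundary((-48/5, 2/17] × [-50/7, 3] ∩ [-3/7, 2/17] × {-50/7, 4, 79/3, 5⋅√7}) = [-3/7, 2/17] × {-50/7}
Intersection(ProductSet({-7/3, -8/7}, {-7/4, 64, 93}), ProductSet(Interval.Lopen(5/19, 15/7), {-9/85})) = EmptySet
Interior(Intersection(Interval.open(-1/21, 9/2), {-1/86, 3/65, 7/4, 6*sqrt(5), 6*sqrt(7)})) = EmptySet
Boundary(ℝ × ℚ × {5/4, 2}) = ℝ × ℝ × {5/4, 2}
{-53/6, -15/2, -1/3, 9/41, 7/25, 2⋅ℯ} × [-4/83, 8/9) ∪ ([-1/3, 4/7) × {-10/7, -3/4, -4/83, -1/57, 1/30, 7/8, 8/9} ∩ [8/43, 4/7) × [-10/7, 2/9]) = ([8/43, 4/7) × {-10/7, -3/4, -4/83, -1/57, 1/30}) ∪ ({-53/6, -15/2, -1/3, 9/41, 7/25, 2⋅ℯ} × [-4/83, 8/9))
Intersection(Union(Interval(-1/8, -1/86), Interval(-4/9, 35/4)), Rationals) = Intersection(Interval(-4/9, 35/4), Rationals)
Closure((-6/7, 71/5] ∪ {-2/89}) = [-6/7, 71/5]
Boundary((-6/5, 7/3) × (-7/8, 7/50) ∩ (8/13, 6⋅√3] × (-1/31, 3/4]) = ({8/13, 7/3} × [-1/31, 7/50]) ∪ ([8/13, 7/3] × {-1/31, 7/50})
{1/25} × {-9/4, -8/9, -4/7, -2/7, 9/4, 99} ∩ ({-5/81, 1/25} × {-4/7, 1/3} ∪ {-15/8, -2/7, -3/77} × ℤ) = {1/25} × {-4/7}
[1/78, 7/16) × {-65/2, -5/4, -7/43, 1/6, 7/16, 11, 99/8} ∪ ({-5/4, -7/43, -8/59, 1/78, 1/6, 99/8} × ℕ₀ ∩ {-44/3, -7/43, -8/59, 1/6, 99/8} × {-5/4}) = [1/78, 7/16) × {-65/2, -5/4, -7/43, 1/6, 7/16, 11, 99/8}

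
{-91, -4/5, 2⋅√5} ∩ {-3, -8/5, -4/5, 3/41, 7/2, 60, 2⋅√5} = {-4/5, 2⋅√5}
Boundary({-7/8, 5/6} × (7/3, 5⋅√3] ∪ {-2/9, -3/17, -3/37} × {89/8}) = ({-2/9, -3/17, -3/37} × {89/8}) ∪ ({-7/8, 5/6} × [7/3, 5⋅√3])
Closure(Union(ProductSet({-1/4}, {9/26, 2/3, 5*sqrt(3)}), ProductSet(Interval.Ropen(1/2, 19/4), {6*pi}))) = Union(ProductSet({-1/4}, {9/26, 2/3, 5*sqrt(3)}), ProductSet(Interval(1/2, 19/4), {6*pi}))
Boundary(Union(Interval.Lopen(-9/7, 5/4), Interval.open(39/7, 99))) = {-9/7, 5/4, 39/7, 99}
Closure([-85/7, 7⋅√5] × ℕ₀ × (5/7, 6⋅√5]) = [-85/7, 7⋅√5] × ℕ₀ × [5/7, 6⋅√5]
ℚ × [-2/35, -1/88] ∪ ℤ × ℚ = (ℤ × ℚ) ∪ (ℚ × [-2/35, -1/88])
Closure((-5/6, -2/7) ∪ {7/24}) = [-5/6, -2/7] ∪ {7/24}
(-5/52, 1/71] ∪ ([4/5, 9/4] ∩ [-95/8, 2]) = (-5/52, 1/71] ∪ [4/5, 2]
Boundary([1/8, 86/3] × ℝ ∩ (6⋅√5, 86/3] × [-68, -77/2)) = ({86/3, 6⋅√5} × [-68, -77/2]) ∪ ([6⋅√5, 86/3] × {-68, -77/2})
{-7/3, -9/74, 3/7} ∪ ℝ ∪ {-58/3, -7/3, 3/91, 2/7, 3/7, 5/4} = ℝ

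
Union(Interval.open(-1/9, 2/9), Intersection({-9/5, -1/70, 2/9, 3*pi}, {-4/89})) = Interval.open(-1/9, 2/9)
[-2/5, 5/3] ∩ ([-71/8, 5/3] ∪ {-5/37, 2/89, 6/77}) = [-2/5, 5/3]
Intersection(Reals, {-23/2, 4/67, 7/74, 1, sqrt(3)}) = {-23/2, 4/67, 7/74, 1, sqrt(3)}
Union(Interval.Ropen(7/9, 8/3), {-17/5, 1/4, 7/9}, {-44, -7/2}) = Union({-44, -7/2, -17/5, 1/4}, Interval.Ropen(7/9, 8/3))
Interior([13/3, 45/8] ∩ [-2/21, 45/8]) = (13/3, 45/8)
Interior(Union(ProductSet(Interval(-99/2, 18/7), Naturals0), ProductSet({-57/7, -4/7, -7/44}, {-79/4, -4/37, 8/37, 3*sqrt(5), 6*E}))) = EmptySet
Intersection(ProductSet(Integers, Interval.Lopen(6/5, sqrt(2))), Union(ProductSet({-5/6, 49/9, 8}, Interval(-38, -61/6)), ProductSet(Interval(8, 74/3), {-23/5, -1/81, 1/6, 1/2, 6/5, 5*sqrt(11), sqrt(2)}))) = ProductSet(Range(8, 25, 1), {sqrt(2)})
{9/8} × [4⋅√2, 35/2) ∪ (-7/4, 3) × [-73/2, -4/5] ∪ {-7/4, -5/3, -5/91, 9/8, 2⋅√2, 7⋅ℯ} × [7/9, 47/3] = ((-7/4, 3) × [-73/2, -4/5]) ∪ ({9/8} × [4⋅√2, 35/2)) ∪ ({-7/4, -5/3, -5/91, 9/8, 2⋅√2, 7⋅ℯ} × [7/9, 47/3])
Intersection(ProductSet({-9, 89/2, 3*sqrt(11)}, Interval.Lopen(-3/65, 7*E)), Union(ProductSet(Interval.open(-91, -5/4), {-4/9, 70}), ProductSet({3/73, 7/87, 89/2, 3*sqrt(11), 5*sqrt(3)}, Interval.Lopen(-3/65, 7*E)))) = ProductSet({89/2, 3*sqrt(11)}, Interval.Lopen(-3/65, 7*E))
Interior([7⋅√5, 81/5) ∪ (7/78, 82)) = (7/78, 82)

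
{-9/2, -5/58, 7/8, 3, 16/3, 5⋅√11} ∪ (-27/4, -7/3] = (-27/4, -7/3] ∪ {-5/58, 7/8, 3, 16/3, 5⋅√11}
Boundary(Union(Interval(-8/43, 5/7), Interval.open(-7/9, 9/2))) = {-7/9, 9/2}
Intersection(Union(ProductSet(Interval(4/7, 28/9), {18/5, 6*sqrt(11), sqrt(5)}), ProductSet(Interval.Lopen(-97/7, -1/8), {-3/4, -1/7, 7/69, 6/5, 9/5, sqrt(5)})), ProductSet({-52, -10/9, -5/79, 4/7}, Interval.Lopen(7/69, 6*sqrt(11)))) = Union(ProductSet({-10/9}, {6/5, 9/5, sqrt(5)}), ProductSet({4/7}, {18/5, 6*sqrt(11), sqrt(5)}))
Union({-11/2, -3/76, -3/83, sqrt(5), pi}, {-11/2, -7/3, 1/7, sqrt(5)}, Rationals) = Union({sqrt(5), pi}, Rationals)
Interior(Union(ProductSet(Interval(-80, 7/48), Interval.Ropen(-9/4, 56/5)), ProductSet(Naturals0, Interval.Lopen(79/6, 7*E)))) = ProductSet(Interval.open(-80, 7/48), Interval.open(-9/4, 56/5))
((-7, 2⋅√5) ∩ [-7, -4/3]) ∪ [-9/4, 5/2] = (-7, 5/2]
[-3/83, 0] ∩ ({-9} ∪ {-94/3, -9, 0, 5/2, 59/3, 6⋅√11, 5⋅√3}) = {0}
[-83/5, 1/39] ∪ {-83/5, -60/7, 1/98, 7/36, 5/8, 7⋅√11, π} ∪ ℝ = (-∞, ∞)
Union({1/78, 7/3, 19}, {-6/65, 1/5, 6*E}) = {-6/65, 1/78, 1/5, 7/3, 19, 6*E}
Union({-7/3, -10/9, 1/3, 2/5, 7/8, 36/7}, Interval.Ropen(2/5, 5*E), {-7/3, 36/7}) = Union({-7/3, -10/9, 1/3}, Interval.Ropen(2/5, 5*E))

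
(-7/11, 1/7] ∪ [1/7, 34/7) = (-7/11, 34/7)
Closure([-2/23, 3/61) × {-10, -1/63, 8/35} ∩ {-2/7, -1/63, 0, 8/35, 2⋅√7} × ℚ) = {-1/63, 0} × {-10, -1/63, 8/35}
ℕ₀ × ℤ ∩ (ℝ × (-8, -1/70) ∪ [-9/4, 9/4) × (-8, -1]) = ℕ₀ × {-7, -6, …, -1}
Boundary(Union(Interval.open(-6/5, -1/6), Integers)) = Union(Complement(Integers, Interval.open(-6/5, -1/6)), {-6/5, -1/6})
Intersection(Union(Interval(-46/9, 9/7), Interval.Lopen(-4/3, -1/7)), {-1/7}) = {-1/7}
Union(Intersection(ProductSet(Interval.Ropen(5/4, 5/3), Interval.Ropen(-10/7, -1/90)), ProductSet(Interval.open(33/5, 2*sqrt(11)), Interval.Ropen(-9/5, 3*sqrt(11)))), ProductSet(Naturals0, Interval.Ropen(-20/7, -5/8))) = ProductSet(Naturals0, Interval.Ropen(-20/7, -5/8))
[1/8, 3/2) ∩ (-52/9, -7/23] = ∅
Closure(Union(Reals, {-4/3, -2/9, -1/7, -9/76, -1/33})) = Reals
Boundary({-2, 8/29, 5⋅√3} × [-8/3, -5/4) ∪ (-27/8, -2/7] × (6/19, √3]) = ({-27/8, -2/7} × [6/19, √3]) ∪ ([-27/8, -2/7] × {6/19, √3}) ∪ ({-2, 8/29, 5⋅√3} × [-8/3, -5/4])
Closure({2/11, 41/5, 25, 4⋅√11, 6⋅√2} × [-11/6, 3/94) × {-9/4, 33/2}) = {2/11, 41/5, 25, 4⋅√11, 6⋅√2} × [-11/6, 3/94] × {-9/4, 33/2}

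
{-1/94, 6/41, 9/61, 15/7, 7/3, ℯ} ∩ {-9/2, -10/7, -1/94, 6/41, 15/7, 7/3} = {-1/94, 6/41, 15/7, 7/3}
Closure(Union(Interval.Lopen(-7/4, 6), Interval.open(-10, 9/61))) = Interval(-10, 6)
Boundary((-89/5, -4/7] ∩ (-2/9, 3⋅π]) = ∅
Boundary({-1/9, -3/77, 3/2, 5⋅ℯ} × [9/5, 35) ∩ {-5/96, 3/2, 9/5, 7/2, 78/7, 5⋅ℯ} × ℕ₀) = {3/2, 5⋅ℯ} × {2, 3, …, 34}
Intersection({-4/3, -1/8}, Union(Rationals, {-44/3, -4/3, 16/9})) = {-4/3, -1/8}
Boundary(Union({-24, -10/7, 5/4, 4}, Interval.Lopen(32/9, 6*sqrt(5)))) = {-24, -10/7, 5/4, 32/9, 6*sqrt(5)}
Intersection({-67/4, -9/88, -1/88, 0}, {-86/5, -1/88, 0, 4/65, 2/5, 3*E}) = {-1/88, 0}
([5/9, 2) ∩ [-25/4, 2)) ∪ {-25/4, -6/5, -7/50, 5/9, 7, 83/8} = {-25/4, -6/5, -7/50, 7, 83/8} ∪ [5/9, 2)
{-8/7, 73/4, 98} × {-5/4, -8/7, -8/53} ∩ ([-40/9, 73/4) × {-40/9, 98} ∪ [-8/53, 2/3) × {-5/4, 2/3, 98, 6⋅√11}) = ∅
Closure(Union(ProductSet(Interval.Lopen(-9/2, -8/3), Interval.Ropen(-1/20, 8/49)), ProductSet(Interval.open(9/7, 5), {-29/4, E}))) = Union(ProductSet({-9/2, -8/3}, Interval(-1/20, 8/49)), ProductSet(Interval(-9/2, -8/3), {-1/20, 8/49}), ProductSet(Interval.Lopen(-9/2, -8/3), Interval.Ropen(-1/20, 8/49)), ProductSet(Interval(9/7, 5), {-29/4, E}))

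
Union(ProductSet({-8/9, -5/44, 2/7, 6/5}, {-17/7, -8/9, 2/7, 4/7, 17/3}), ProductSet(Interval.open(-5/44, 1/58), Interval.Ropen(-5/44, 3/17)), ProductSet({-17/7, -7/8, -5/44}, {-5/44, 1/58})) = Union(ProductSet({-17/7, -7/8, -5/44}, {-5/44, 1/58}), ProductSet({-8/9, -5/44, 2/7, 6/5}, {-17/7, -8/9, 2/7, 4/7, 17/3}), ProductSet(Interval.open(-5/44, 1/58), Interval.Ropen(-5/44, 3/17)))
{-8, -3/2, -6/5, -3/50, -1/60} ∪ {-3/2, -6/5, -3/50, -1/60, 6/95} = {-8, -3/2, -6/5, -3/50, -1/60, 6/95}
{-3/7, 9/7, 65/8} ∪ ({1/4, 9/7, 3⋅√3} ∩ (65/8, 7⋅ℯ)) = {-3/7, 9/7, 65/8}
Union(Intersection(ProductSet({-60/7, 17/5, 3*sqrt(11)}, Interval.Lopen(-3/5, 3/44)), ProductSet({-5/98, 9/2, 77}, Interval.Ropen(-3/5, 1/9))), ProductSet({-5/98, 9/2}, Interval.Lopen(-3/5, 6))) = ProductSet({-5/98, 9/2}, Interval.Lopen(-3/5, 6))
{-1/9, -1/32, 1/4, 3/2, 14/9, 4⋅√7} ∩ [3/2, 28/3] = {3/2, 14/9}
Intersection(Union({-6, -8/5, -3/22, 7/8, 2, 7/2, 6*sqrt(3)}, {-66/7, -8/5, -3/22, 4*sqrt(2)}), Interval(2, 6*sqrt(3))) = {2, 7/2, 4*sqrt(2), 6*sqrt(3)}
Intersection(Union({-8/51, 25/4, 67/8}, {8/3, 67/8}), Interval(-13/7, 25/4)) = {-8/51, 8/3, 25/4}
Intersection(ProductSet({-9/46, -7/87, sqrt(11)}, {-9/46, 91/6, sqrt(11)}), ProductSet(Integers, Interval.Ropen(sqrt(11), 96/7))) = EmptySet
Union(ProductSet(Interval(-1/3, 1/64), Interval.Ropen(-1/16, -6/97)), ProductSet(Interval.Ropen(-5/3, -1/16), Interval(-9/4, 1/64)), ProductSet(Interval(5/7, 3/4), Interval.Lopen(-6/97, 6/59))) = Union(ProductSet(Interval.Ropen(-5/3, -1/16), Interval(-9/4, 1/64)), ProductSet(Interval(-1/3, 1/64), Interval.Ropen(-1/16, -6/97)), ProductSet(Interval(5/7, 3/4), Interval.Lopen(-6/97, 6/59)))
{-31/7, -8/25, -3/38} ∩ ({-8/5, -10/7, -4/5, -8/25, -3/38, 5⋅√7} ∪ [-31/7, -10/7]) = {-31/7, -8/25, -3/38}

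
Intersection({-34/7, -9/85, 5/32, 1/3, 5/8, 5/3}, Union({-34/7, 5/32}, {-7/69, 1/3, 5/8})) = {-34/7, 5/32, 1/3, 5/8}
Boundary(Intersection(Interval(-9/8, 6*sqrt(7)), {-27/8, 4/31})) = {4/31}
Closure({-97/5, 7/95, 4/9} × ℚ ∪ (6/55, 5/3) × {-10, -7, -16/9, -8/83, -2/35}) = ({-97/5, 7/95, 4/9} × ℝ) ∪ ([6/55, 5/3] × {-10, -7, -16/9, -8/83, -2/35})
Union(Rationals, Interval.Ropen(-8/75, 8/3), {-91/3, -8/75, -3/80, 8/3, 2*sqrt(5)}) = Union({2*sqrt(5)}, Interval(-8/75, 8/3), Rationals)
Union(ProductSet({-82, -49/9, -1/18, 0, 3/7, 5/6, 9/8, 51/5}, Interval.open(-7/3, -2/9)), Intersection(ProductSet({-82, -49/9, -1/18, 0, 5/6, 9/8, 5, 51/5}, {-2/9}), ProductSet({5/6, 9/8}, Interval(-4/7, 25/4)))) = Union(ProductSet({5/6, 9/8}, {-2/9}), ProductSet({-82, -49/9, -1/18, 0, 3/7, 5/6, 9/8, 51/5}, Interval.open(-7/3, -2/9)))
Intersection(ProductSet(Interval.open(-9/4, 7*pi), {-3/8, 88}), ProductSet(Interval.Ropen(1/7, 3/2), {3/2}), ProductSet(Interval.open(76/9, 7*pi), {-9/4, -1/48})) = EmptySet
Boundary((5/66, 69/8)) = {5/66, 69/8}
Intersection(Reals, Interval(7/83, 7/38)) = Interval(7/83, 7/38)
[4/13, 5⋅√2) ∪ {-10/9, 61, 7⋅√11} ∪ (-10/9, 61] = [-10/9, 61]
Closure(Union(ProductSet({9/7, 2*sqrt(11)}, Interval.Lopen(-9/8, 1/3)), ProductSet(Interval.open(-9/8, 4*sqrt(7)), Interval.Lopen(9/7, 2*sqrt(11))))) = Union(ProductSet({-9/8, 4*sqrt(7)}, Interval(9/7, 2*sqrt(11))), ProductSet({9/7, 2*sqrt(11)}, Interval(-9/8, 1/3)), ProductSet(Interval(-9/8, 4*sqrt(7)), {9/7, 2*sqrt(11)}), ProductSet(Interval.open(-9/8, 4*sqrt(7)), Interval.Lopen(9/7, 2*sqrt(11))))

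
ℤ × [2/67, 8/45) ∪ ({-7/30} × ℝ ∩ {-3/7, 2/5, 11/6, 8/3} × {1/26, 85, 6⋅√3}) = ℤ × [2/67, 8/45)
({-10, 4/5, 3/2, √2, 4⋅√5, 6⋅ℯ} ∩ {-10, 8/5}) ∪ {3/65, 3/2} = {-10, 3/65, 3/2}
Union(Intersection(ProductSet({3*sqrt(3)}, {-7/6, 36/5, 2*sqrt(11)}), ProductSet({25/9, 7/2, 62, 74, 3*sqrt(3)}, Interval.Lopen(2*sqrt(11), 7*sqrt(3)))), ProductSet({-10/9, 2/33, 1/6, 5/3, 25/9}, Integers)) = Union(ProductSet({3*sqrt(3)}, {36/5}), ProductSet({-10/9, 2/33, 1/6, 5/3, 25/9}, Integers))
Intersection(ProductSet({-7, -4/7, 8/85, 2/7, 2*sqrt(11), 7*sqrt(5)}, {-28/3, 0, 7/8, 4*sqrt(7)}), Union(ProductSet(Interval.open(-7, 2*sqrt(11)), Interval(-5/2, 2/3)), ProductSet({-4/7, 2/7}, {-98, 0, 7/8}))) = Union(ProductSet({-4/7, 2/7}, {0, 7/8}), ProductSet({-4/7, 8/85, 2/7}, {0}))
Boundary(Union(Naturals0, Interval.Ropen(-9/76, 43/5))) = Union(Complement(Naturals0, Interval.open(-9/76, 43/5)), {-9/76, 43/5})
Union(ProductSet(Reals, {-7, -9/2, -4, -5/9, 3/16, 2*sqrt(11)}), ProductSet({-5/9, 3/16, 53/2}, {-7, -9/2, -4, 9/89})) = Union(ProductSet({-5/9, 3/16, 53/2}, {-7, -9/2, -4, 9/89}), ProductSet(Reals, {-7, -9/2, -4, -5/9, 3/16, 2*sqrt(11)}))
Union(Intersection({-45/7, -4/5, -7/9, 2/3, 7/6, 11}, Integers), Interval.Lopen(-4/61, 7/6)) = Union({11}, Interval.Lopen(-4/61, 7/6))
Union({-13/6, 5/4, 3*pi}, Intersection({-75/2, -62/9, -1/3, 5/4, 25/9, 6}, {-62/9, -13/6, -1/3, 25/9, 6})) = {-62/9, -13/6, -1/3, 5/4, 25/9, 6, 3*pi}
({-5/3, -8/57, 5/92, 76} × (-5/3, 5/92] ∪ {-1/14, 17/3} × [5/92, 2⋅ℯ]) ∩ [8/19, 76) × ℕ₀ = {17/3} × {1, 2, …, 5}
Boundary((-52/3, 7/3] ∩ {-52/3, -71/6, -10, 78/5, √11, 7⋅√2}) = {-71/6, -10}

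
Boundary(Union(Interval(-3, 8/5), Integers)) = Union(Complement(Integers, Interval.open(-3, 8/5)), {8/5})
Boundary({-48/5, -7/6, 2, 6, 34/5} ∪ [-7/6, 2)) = {-48/5, -7/6, 2, 6, 34/5}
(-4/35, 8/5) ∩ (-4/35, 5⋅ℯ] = (-4/35, 8/5)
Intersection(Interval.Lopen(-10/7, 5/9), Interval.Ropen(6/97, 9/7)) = Interval(6/97, 5/9)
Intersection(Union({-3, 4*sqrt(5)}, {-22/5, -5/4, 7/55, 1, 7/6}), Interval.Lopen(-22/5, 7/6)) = {-3, -5/4, 7/55, 1, 7/6}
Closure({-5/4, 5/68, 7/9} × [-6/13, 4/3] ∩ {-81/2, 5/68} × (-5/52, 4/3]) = {5/68} × [-5/52, 4/3]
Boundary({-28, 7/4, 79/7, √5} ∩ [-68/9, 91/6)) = {7/4, 79/7, √5}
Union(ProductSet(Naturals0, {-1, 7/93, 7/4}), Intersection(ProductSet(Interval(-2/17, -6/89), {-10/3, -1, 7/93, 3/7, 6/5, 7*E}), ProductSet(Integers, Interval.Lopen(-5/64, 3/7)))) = ProductSet(Naturals0, {-1, 7/93, 7/4})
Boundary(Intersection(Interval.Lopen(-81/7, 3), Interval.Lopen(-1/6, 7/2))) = {-1/6, 3}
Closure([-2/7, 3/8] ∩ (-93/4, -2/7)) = ∅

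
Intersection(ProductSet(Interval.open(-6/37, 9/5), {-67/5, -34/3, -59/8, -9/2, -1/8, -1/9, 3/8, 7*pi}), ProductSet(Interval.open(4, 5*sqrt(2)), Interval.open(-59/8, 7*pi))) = EmptySet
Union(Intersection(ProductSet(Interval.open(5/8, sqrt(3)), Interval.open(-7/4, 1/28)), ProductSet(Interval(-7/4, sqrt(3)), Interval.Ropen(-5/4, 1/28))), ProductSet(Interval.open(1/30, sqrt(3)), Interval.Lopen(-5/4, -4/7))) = Union(ProductSet(Interval.open(1/30, sqrt(3)), Interval.Lopen(-5/4, -4/7)), ProductSet(Interval.open(5/8, sqrt(3)), Interval.Ropen(-5/4, 1/28)))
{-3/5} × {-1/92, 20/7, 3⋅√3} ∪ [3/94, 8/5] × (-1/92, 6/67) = ({-3/5} × {-1/92, 20/7, 3⋅√3}) ∪ ([3/94, 8/5] × (-1/92, 6/67))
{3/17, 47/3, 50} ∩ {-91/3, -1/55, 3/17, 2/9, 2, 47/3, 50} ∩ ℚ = {3/17, 47/3, 50}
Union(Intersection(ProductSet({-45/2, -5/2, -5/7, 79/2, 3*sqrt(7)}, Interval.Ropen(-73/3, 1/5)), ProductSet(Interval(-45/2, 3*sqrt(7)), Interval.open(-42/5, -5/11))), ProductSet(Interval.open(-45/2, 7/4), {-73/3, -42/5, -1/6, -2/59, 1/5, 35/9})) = Union(ProductSet({-45/2, -5/2, -5/7, 3*sqrt(7)}, Interval.open(-42/5, -5/11)), ProductSet(Interval.open(-45/2, 7/4), {-73/3, -42/5, -1/6, -2/59, 1/5, 35/9}))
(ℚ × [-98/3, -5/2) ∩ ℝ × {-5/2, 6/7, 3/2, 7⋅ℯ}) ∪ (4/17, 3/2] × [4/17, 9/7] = (4/17, 3/2] × [4/17, 9/7]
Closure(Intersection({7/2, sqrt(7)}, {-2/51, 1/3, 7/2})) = {7/2}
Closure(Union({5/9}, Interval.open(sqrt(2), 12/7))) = Union({5/9}, Interval(sqrt(2), 12/7))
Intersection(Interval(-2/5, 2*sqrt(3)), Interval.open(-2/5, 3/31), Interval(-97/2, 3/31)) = Interval.open(-2/5, 3/31)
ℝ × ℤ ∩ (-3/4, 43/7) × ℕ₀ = (-3/4, 43/7) × ℕ₀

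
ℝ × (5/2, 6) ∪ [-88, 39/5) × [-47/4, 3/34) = (ℝ × (5/2, 6)) ∪ ([-88, 39/5) × [-47/4, 3/34))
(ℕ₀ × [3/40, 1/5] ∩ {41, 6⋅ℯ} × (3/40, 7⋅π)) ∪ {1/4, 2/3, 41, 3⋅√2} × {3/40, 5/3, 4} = ({41} × (3/40, 1/5]) ∪ ({1/4, 2/3, 41, 3⋅√2} × {3/40, 5/3, 4})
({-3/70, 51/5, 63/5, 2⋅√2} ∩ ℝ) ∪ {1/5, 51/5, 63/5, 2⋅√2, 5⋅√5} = {-3/70, 1/5, 51/5, 63/5, 2⋅√2, 5⋅√5}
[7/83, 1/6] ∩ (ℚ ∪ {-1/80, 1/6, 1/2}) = ℚ ∩ [7/83, 1/6]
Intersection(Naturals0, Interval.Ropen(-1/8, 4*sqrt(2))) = Range(0, 6, 1)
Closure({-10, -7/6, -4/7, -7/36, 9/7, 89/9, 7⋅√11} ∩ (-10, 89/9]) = {-7/6, -4/7, -7/36, 9/7, 89/9}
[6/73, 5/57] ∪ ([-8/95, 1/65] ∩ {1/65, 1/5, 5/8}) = {1/65} ∪ [6/73, 5/57]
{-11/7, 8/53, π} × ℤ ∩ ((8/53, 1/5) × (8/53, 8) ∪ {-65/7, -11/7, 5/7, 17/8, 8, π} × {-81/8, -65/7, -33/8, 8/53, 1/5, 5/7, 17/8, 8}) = {-11/7, π} × {8}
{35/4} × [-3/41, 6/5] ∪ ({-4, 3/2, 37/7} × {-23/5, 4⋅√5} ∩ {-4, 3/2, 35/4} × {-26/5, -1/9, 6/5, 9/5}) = {35/4} × [-3/41, 6/5]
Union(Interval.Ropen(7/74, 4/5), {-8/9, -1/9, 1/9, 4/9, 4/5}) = Union({-8/9, -1/9}, Interval(7/74, 4/5))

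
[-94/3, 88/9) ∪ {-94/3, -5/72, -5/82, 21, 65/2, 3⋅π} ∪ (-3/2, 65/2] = [-94/3, 65/2]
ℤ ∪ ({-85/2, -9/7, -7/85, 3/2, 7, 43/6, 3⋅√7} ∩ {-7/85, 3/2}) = ℤ ∪ {-7/85, 3/2}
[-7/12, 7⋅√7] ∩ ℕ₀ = {0, 1, …, 18}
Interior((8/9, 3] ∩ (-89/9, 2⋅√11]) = (8/9, 3)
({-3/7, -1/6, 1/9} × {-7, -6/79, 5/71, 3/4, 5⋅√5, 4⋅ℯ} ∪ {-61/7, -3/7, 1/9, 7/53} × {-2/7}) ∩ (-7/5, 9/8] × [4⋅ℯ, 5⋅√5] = {-3/7, -1/6, 1/9} × {5⋅√5, 4⋅ℯ}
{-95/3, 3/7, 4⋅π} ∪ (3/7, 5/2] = {-95/3, 4⋅π} ∪ [3/7, 5/2]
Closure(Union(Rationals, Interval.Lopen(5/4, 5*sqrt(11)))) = Union(Interval(-oo, oo), Rationals)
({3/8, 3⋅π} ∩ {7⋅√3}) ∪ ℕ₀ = ℕ₀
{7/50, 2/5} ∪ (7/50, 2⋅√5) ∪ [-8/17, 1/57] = [-8/17, 1/57] ∪ [7/50, 2⋅√5)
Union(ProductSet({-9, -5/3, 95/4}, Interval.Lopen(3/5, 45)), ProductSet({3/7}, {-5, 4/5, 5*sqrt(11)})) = Union(ProductSet({3/7}, {-5, 4/5, 5*sqrt(11)}), ProductSet({-9, -5/3, 95/4}, Interval.Lopen(3/5, 45)))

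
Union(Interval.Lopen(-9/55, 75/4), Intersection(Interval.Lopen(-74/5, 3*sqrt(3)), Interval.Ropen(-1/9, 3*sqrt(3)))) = Interval.Lopen(-9/55, 75/4)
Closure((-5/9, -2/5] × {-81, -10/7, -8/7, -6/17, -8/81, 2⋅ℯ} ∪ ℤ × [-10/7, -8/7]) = (ℤ × [-10/7, -8/7]) ∪ ([-5/9, -2/5] × {-81, -10/7, -8/7, -6/17, -8/81, 2⋅ℯ})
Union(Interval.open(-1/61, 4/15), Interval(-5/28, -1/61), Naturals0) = Union(Interval.Ropen(-5/28, 4/15), Naturals0)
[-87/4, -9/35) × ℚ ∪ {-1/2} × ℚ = [-87/4, -9/35) × ℚ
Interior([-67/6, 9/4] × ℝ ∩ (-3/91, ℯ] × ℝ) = (-3/91, 9/4) × ℝ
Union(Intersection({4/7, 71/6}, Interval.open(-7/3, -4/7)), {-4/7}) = {-4/7}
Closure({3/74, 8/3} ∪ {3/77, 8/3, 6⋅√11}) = {3/77, 3/74, 8/3, 6⋅√11}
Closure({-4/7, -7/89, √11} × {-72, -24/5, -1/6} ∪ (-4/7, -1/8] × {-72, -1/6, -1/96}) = ([-4/7, -1/8] × {-72, -1/6, -1/96}) ∪ ({-4/7, -7/89, √11} × {-72, -24/5, -1/6})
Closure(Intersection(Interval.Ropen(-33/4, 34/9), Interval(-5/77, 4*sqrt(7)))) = Interval(-5/77, 34/9)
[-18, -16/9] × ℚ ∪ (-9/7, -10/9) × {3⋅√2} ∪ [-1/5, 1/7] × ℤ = ([-18, -16/9] × ℚ) ∪ ([-1/5, 1/7] × ℤ) ∪ ((-9/7, -10/9) × {3⋅√2})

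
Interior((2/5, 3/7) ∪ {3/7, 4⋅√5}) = (2/5, 3/7)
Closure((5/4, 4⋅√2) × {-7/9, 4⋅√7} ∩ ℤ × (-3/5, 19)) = {2, 3, 4, 5} × {4⋅√7}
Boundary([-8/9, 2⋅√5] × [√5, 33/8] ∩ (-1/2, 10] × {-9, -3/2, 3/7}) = ∅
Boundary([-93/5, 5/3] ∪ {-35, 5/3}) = {-35, -93/5, 5/3}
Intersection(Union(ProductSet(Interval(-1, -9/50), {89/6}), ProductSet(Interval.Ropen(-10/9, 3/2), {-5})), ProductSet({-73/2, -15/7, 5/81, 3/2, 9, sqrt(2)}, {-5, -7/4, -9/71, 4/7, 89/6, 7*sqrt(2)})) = ProductSet({5/81, sqrt(2)}, {-5})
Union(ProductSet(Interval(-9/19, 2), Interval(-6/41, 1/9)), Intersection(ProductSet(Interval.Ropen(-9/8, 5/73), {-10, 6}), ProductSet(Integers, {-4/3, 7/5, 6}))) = Union(ProductSet(Interval(-9/19, 2), Interval(-6/41, 1/9)), ProductSet(Range(-1, 1, 1), {6}))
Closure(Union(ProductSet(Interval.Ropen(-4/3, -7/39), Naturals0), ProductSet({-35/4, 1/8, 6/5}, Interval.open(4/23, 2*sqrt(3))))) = Union(ProductSet({-35/4, 1/8, 6/5}, Interval(4/23, 2*sqrt(3))), ProductSet(Interval(-4/3, -7/39), Naturals0))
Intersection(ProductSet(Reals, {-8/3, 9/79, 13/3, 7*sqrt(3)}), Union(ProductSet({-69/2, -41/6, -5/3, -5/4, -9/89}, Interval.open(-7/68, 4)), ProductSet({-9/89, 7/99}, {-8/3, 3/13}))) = Union(ProductSet({-9/89, 7/99}, {-8/3}), ProductSet({-69/2, -41/6, -5/3, -5/4, -9/89}, {9/79}))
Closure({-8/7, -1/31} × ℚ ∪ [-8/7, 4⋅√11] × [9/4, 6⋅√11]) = ({-8/7} × ℝ) ∪ ([-8/7, 4⋅√11] × [9/4, 6⋅√11]) ∪ ({-8/7, -1/31} × (ℚ ∪ (-∞, 9/4] ∪ [6⋅√11, ∞)))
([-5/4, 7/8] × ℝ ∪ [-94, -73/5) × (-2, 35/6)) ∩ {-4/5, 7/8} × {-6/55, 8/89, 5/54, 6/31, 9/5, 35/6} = {-4/5, 7/8} × {-6/55, 8/89, 5/54, 6/31, 9/5, 35/6}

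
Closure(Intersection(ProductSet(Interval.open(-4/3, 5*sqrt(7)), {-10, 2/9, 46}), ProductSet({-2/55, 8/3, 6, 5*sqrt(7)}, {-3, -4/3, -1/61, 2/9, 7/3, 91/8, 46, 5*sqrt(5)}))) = ProductSet({-2/55, 8/3, 6}, {2/9, 46})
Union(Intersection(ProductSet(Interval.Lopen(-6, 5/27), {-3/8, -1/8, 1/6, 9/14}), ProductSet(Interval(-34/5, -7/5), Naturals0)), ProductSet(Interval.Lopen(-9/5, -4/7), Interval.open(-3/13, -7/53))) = ProductSet(Interval.Lopen(-9/5, -4/7), Interval.open(-3/13, -7/53))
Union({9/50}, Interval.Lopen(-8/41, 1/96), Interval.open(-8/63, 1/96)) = Union({9/50}, Interval.Lopen(-8/41, 1/96))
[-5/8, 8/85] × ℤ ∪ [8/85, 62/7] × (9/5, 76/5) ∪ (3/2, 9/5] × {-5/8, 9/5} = ([-5/8, 8/85] × ℤ) ∪ ((3/2, 9/5] × {-5/8, 9/5}) ∪ ([8/85, 62/7] × (9/5, 76/5))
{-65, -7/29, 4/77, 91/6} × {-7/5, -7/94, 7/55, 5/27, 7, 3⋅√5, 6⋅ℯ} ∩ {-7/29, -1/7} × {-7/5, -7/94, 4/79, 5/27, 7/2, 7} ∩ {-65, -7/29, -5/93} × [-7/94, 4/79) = {-7/29} × {-7/94}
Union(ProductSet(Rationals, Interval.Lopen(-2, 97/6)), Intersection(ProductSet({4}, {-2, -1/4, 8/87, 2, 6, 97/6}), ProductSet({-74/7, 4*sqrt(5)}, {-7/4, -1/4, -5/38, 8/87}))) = ProductSet(Rationals, Interval.Lopen(-2, 97/6))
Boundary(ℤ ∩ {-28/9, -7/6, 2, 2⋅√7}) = {2}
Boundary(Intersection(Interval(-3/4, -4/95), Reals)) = {-3/4, -4/95}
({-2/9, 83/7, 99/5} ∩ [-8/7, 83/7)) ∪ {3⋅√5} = {-2/9, 3⋅√5}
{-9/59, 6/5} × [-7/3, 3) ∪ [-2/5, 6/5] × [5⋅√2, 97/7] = ({-9/59, 6/5} × [-7/3, 3)) ∪ ([-2/5, 6/5] × [5⋅√2, 97/7])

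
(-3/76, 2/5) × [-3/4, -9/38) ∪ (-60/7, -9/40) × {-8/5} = ((-60/7, -9/40) × {-8/5}) ∪ ((-3/76, 2/5) × [-3/4, -9/38))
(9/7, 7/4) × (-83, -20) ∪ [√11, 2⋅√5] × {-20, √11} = ((9/7, 7/4) × (-83, -20)) ∪ ([√11, 2⋅√5] × {-20, √11})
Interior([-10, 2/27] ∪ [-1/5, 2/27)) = (-10, 2/27)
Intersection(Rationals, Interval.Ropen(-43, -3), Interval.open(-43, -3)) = Intersection(Interval.open(-43, -3), Rationals)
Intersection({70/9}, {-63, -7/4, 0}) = EmptySet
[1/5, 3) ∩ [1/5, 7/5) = [1/5, 7/5)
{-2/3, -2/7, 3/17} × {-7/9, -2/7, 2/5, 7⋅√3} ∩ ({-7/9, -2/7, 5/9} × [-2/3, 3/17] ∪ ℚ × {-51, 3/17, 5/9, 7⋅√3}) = ({-2/7} × {-2/7}) ∪ ({-2/3, -2/7, 3/17} × {7⋅√3})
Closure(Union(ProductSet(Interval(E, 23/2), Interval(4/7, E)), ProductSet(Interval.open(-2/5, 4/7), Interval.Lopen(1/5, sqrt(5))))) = Union(ProductSet({-2/5, 4/7}, Interval(1/5, sqrt(5))), ProductSet(Interval(-2/5, 4/7), {1/5, sqrt(5)}), ProductSet(Interval.open(-2/5, 4/7), Interval.Lopen(1/5, sqrt(5))), ProductSet(Interval(E, 23/2), Interval(4/7, E)))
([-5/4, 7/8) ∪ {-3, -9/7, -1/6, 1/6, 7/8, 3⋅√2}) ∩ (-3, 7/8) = {-9/7} ∪ [-5/4, 7/8)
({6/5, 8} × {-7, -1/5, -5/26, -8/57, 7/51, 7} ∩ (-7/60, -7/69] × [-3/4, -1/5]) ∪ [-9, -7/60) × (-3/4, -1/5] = [-9, -7/60) × (-3/4, -1/5]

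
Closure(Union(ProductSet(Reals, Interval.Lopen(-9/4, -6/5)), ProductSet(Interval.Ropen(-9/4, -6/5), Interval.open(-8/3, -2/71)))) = Union(ProductSet({-9/4, -6/5}, Union(Interval(-8/3, -9/4), Interval(-6/5, -2/71))), ProductSet(Interval(-9/4, -6/5), {-8/3, -2/71}), ProductSet(Interval.Ropen(-9/4, -6/5), Interval.open(-8/3, -2/71)), ProductSet(Reals, Interval.Lopen(-9/4, -6/5)), ProductSet(Union(Interval(-oo, -9/4), Interval(-6/5, oo)), {-9/4, -6/5}))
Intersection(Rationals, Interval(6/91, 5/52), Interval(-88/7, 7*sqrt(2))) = Intersection(Interval(6/91, 5/52), Rationals)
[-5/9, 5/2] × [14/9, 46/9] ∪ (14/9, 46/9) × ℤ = ((14/9, 46/9) × ℤ) ∪ ([-5/9, 5/2] × [14/9, 46/9])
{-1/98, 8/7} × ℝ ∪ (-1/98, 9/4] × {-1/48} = ({-1/98, 8/7} × ℝ) ∪ ((-1/98, 9/4] × {-1/48})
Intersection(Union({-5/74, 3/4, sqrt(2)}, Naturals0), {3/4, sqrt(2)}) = {3/4, sqrt(2)}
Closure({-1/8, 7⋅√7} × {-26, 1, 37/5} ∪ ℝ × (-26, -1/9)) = (ℝ × [-26, -1/9]) ∪ ({-1/8, 7⋅√7} × {-26, 1, 37/5})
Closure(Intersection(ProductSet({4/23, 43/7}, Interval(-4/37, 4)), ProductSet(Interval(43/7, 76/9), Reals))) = ProductSet({43/7}, Interval(-4/37, 4))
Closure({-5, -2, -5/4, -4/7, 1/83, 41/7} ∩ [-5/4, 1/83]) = {-5/4, -4/7, 1/83}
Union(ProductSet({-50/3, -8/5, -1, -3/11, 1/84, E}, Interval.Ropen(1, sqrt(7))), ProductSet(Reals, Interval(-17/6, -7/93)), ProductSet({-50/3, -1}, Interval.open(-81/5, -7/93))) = Union(ProductSet({-50/3, -1}, Interval.open(-81/5, -7/93)), ProductSet({-50/3, -8/5, -1, -3/11, 1/84, E}, Interval.Ropen(1, sqrt(7))), ProductSet(Reals, Interval(-17/6, -7/93)))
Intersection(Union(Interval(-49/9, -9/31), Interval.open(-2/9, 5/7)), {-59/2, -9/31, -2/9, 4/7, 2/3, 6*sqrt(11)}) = {-9/31, 4/7, 2/3}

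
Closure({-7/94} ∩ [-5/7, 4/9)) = {-7/94}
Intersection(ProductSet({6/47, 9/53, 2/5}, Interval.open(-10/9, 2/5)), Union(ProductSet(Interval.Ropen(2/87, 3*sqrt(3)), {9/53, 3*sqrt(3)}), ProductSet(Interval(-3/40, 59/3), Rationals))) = ProductSet({6/47, 9/53, 2/5}, Intersection(Interval.open(-10/9, 2/5), Rationals))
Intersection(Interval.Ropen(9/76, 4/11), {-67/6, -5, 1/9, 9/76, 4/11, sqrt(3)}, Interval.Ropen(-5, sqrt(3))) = {9/76}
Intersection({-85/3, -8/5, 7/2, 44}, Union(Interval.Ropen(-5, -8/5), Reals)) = {-85/3, -8/5, 7/2, 44}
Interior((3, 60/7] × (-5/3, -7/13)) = (3, 60/7) × (-5/3, -7/13)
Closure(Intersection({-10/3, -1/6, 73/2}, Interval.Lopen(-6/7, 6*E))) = {-1/6}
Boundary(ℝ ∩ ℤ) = ℤ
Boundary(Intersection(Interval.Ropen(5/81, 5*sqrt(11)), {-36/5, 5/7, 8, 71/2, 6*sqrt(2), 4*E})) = {5/7, 8, 6*sqrt(2), 4*E}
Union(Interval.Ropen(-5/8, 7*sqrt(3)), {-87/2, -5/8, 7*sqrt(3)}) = Union({-87/2}, Interval(-5/8, 7*sqrt(3)))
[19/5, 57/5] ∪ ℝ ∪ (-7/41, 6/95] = (-∞, ∞)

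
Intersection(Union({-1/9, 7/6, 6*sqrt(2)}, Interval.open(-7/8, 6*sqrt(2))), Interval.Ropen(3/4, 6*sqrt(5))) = Interval(3/4, 6*sqrt(2))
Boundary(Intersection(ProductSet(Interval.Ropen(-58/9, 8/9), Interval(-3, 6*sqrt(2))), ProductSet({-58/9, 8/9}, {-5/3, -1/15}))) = ProductSet({-58/9}, {-5/3, -1/15})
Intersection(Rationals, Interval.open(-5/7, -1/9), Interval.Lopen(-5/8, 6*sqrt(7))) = Intersection(Interval.open(-5/8, -1/9), Rationals)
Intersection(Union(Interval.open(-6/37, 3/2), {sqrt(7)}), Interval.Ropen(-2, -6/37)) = EmptySet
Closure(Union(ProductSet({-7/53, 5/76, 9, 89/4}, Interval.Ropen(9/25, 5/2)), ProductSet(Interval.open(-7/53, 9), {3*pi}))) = Union(ProductSet({-7/53, 5/76, 9, 89/4}, Interval(9/25, 5/2)), ProductSet(Interval(-7/53, 9), {3*pi}))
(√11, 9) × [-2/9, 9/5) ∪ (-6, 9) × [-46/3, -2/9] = ((-6, 9) × [-46/3, -2/9]) ∪ ((√11, 9) × [-2/9, 9/5))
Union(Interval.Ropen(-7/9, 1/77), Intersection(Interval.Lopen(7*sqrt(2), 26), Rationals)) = Union(Intersection(Interval.Lopen(7*sqrt(2), 26), Rationals), Interval.Ropen(-7/9, 1/77))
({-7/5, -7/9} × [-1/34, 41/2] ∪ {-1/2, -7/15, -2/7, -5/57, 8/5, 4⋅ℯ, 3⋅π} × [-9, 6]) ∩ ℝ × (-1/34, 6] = {-7/5, -7/9, -1/2, -7/15, -2/7, -5/57, 8/5, 4⋅ℯ, 3⋅π} × (-1/34, 6]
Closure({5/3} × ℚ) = {5/3} × ℝ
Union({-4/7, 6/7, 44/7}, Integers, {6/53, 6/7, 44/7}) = Union({-4/7, 6/53, 6/7, 44/7}, Integers)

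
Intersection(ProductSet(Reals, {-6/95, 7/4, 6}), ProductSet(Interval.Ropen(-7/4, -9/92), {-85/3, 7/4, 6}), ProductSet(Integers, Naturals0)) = ProductSet(Range(-1, 0, 1), {6})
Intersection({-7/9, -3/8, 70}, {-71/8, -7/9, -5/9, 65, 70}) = {-7/9, 70}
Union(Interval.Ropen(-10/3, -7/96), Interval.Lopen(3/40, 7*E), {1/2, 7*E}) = Union(Interval.Ropen(-10/3, -7/96), Interval.Lopen(3/40, 7*E))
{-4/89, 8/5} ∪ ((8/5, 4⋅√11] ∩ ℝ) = {-4/89} ∪ [8/5, 4⋅√11]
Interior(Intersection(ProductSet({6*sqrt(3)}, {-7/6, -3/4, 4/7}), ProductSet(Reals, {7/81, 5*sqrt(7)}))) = EmptySet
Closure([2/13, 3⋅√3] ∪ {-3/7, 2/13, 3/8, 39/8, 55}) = {-3/7, 55} ∪ [2/13, 3⋅√3]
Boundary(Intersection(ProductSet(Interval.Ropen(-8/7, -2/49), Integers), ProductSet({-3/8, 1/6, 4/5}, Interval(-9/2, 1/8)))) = ProductSet({-3/8}, Range(-4, 1, 1))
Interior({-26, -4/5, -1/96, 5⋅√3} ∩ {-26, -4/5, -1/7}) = ∅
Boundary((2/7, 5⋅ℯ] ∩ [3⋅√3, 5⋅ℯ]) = {3⋅√3, 5⋅ℯ}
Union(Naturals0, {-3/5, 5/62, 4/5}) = Union({-3/5, 5/62, 4/5}, Naturals0)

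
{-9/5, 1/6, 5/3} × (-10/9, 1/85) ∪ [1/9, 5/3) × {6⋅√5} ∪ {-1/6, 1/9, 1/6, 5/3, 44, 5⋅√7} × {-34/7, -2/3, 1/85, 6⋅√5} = ({-9/5, 1/6, 5/3} × (-10/9, 1/85)) ∪ ([1/9, 5/3) × {6⋅√5}) ∪ ({-1/6, 1/9, 1/6, 5/3, 44, 5⋅√7} × {-34/7, -2/3, 1/85, 6⋅√5})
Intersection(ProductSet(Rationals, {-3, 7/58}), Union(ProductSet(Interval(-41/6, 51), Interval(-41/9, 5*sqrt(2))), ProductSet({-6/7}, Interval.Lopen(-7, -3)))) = ProductSet(Intersection(Interval(-41/6, 51), Rationals), {-3, 7/58})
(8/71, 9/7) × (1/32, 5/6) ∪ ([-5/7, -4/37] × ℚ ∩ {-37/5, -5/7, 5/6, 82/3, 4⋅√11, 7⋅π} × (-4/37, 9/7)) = ({-5/7} × (ℚ ∩ (-4/37, 9/7))) ∪ ((8/71, 9/7) × (1/32, 5/6))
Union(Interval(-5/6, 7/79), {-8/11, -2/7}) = Interval(-5/6, 7/79)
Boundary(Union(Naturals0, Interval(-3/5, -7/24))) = Union(Complement(Naturals0, Interval.open(-3/5, -7/24)), {-3/5, -7/24})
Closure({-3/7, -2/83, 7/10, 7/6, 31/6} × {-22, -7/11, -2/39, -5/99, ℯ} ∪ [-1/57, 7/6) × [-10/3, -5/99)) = ({-1/57, 7/6} × [-10/3, -5/99]) ∪ ([-1/57, 7/6] × {-10/3, -5/99}) ∪ ([-1/57, 7/6) × [-10/3, -5/99)) ∪ ({-3/7, -2/83, 7/10, 7/6, 31/6} × {-22, -7/11, -2/39, -5/99, ℯ})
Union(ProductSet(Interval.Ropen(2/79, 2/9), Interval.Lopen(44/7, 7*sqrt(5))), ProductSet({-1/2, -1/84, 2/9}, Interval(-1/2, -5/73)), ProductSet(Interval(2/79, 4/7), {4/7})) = Union(ProductSet({-1/2, -1/84, 2/9}, Interval(-1/2, -5/73)), ProductSet(Interval.Ropen(2/79, 2/9), Interval.Lopen(44/7, 7*sqrt(5))), ProductSet(Interval(2/79, 4/7), {4/7}))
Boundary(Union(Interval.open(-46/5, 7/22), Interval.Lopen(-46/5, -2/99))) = {-46/5, 7/22}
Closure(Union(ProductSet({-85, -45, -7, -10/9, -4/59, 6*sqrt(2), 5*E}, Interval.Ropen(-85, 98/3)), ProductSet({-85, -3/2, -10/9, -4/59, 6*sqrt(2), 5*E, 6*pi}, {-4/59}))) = Union(ProductSet({-85, -45, -7, -10/9, -4/59, 6*sqrt(2), 5*E}, Interval(-85, 98/3)), ProductSet({-85, -3/2, -10/9, -4/59, 6*sqrt(2), 5*E, 6*pi}, {-4/59}))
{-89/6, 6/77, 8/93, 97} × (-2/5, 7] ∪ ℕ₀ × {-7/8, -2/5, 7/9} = (ℕ₀ × {-7/8, -2/5, 7/9}) ∪ ({-89/6, 6/77, 8/93, 97} × (-2/5, 7])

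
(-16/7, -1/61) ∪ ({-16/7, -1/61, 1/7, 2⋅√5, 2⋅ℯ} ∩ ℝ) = [-16/7, -1/61] ∪ {1/7, 2⋅√5, 2⋅ℯ}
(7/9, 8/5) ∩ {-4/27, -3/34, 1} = {1}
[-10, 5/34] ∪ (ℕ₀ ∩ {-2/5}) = [-10, 5/34]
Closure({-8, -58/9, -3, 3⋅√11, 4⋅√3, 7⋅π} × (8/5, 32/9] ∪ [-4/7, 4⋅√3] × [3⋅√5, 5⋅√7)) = ({-8, -58/9, -3, 3⋅√11, 4⋅√3, 7⋅π} × [8/5, 32/9]) ∪ ([-4/7, 4⋅√3] × [3⋅√5, 5⋅√7])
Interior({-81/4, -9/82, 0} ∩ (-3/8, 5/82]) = ∅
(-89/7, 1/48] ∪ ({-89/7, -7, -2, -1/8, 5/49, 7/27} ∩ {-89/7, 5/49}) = [-89/7, 1/48] ∪ {5/49}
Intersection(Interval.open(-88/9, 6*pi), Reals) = Interval.open(-88/9, 6*pi)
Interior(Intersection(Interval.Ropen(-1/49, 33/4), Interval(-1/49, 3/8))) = Interval.open(-1/49, 3/8)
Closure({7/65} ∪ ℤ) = ℤ ∪ {7/65}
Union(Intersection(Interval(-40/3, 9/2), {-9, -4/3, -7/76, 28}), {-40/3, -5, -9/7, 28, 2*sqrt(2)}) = {-40/3, -9, -5, -4/3, -9/7, -7/76, 28, 2*sqrt(2)}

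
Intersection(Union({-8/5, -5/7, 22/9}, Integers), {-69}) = {-69}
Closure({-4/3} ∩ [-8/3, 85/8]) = {-4/3}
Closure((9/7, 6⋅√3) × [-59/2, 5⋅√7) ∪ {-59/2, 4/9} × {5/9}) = ({-59/2, 4/9} × {5/9}) ∪ ({9/7, 6⋅√3} × [-59/2, 5⋅√7]) ∪ ([9/7, 6⋅√3] × {-59/2, 5⋅√7}) ∪ ((9/7, 6⋅√3) × [-59/2, 5⋅√7))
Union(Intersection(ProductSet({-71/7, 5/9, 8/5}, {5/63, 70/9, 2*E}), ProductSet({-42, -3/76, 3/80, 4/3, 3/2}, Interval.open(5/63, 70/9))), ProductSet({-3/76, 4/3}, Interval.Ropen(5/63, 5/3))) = ProductSet({-3/76, 4/3}, Interval.Ropen(5/63, 5/3))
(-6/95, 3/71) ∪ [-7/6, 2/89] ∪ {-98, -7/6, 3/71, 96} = {-98, 96} ∪ [-7/6, 3/71]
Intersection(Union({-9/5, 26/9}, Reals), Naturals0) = Naturals0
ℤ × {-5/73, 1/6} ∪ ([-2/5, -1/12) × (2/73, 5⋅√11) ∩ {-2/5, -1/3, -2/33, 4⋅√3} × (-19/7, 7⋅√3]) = (ℤ × {-5/73, 1/6}) ∪ ({-2/5, -1/3} × (2/73, 7⋅√3])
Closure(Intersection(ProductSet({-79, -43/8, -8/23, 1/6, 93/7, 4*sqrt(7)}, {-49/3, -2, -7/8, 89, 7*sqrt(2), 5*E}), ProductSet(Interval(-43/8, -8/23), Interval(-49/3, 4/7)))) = ProductSet({-43/8, -8/23}, {-49/3, -2, -7/8})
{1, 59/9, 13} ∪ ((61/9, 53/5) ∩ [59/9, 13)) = {1, 59/9, 13} ∪ (61/9, 53/5)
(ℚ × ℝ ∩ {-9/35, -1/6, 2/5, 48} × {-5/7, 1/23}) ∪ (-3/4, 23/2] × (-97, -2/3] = ({-9/35, -1/6, 2/5, 48} × {-5/7, 1/23}) ∪ ((-3/4, 23/2] × (-97, -2/3])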